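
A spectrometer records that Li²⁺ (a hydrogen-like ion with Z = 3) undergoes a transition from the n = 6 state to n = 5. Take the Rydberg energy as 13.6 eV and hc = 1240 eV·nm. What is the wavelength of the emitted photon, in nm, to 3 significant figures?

829 nm

For Z = 3 the level energies scale as Z², so the effective Rydberg energy is 13.6 × 9 = 122.4 eV.
ΔE = 122.4 × (1/5² − 1/6²) = 122.4 × 0.01222 = 1.496 eV.
λ = hc/ΔE = 1240 / 1.496 = 829 nm.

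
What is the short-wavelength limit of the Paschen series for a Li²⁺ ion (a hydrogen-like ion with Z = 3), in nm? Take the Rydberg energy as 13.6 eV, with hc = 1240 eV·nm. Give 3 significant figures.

91.2 nm

The Paschen series has lower level n_f = 3; the series limit corresponds to n_i → ∞.
ΔE_max = 13.6 × 9 / 3² = 13.60 eV.
λ_min = 1240 / 13.60 = 91.2 nm.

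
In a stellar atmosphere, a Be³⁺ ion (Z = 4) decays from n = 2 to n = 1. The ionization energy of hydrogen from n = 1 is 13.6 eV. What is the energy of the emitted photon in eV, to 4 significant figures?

163.2 eV

The Bohr energies scale as Z², so for Z = 4: E_n = −217.6/n² eV.
E_2 = −217.6/4 = −54.40 eV and E_1 = −217.6/1 = −217.6 eV.
The photon energy is |E_2 − E_1| = 163.2 eV.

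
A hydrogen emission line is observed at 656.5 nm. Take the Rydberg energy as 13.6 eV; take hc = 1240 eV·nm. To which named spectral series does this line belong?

Balmer

ΔE = 1240/656.5 = 1.889 eV.
This matches 13.6 × (1/2² − 1/3²), so n_f = 2: the Balmer series.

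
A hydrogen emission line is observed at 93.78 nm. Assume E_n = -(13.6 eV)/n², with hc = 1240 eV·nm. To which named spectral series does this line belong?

Lyman

ΔE = 1240/93.78 = 13.22 eV.
This matches 13.6 × (1/1² − 1/6²), so n_f = 1: the Lyman series.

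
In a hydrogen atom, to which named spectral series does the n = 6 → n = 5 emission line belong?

Pfund

The series is set by the lower level: n_f = 5 is the Pfund series.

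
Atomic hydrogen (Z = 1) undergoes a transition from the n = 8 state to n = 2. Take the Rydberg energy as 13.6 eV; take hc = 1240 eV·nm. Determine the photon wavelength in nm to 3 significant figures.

389 nm

ΔE = 13.60 × (1/2² − 1/8²) = 13.60 × 0.2344 = 3.188 eV.
λ = hc/ΔE = 1240 / 3.188 = 389 nm.
This line belongs to the Balmer series.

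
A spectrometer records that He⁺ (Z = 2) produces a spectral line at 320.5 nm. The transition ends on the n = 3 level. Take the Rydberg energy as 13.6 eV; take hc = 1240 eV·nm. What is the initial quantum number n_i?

The photon energy is ΔE = hc/λ = 1240 / 320.5 = 3.869 eV.
With Z = 2, ΔE = 54.40 × (1/n_f² − 1/n_i²), so 1/n_f² − 1/n_i² = 0.07112.
With n_f = 3: 1/n_i² = 1/9 − 0.07112 = 0.03999, so n_i ≈ 5.00.

n_i = 5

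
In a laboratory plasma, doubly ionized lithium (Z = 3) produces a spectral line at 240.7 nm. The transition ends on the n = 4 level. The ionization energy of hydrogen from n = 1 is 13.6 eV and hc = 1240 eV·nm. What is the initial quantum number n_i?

n_i = 7

The photon energy is ΔE = hc/λ = 1240 / 240.7 = 5.152 eV.
With Z = 3, ΔE = 122.4 × (1/n_f² − 1/n_i²), so 1/n_f² − 1/n_i² = 0.04209.
With n_f = 4: 1/n_i² = 1/16 − 0.04209 = 0.02041, so n_i ≈ 7.00.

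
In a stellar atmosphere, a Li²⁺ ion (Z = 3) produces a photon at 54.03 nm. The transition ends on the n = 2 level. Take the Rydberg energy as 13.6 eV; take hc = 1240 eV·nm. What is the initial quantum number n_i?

The photon energy is ΔE = hc/λ = 1240 / 54.03 = 22.95 eV.
With Z = 3, ΔE = 122.4 × (1/n_f² − 1/n_i²), so 1/n_f² − 1/n_i² = 0.1875.
With n_f = 2: 1/n_i² = 1/4 − 0.1875 = 0.06250, so n_i ≈ 4.00.

n_i = 4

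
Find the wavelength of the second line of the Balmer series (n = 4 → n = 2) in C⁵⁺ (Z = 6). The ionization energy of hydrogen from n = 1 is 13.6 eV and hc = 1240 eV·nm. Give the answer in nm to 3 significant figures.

13.5 nm

The Balmer series terminates on n_f = 2; the second line has n_i = 2+2 = 4.
ΔE = 489.6 × (1/2² − 1/4²) = 91.80 eV.
λ = 1240 / 91.80 = 13.5 nm.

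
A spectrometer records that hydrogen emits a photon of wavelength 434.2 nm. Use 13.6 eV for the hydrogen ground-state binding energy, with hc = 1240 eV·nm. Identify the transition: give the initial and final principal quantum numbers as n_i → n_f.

n_i = 5, n_f = 2

The photon energy is ΔE = hc/λ = 1240 / 434.2 = 2.856 eV.
With Z = 1, ΔE = 13.60 × (1/n_f² − 1/n_i²), so 1/n_f² − 1/n_i² = 0.2100.
Trying n_f = 2 gives 1/n_i² = 0.04001, i.e. n_i ≈ 5; this pair matches.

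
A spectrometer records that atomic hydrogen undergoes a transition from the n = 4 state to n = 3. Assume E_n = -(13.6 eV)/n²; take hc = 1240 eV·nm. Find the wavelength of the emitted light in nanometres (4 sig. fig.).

1876 nm

ΔE = 13.60 × (1/3² − 1/4²) = 13.60 × 0.04861 = 0.6611 eV.
λ = hc/ΔE = 1240 / 0.6611 = 1876 nm.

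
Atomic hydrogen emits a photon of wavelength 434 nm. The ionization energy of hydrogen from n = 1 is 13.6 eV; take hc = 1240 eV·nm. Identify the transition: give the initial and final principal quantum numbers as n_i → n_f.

The photon energy is ΔE = hc/λ = 1240 / 434 = 2.857 eV.
With Z = 1, ΔE = 13.60 × (1/n_f² − 1/n_i²), so 1/n_f² − 1/n_i² = 0.2101.
Trying n_f = 2 gives 1/n_i² = 0.03992, i.e. n_i ≈ 5; this pair matches.

n_i = 5, n_f = 2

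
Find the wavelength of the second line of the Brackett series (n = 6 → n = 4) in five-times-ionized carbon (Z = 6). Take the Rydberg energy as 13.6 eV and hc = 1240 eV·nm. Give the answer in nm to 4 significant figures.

72.94 nm

The Brackett series terminates on n_f = 4; the second line has n_i = 4+2 = 6.
ΔE = 489.6 × (1/4² − 1/6²) = 17.00 eV.
λ = 1240 / 17.00 = 72.94 nm.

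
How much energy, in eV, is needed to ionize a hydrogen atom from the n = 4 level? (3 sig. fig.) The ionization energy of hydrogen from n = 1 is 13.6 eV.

0.850 eV

E_4 = −13.60/16 = −0.850 eV, so ionization (to E = 0) requires 0.850 eV.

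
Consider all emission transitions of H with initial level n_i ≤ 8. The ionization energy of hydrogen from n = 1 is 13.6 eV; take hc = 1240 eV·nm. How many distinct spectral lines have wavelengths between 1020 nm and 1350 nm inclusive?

2

Enumerate all n_i → n_f pairs with 1 ≤ n_f < n_i ≤ 8 and compute λ = 1240 / [13.6·1·(1/n_f² − 1/n_i²)].
Lines falling in [1020, 1350] nm: 6→3 (1094 nm), 5→3 (1282 nm).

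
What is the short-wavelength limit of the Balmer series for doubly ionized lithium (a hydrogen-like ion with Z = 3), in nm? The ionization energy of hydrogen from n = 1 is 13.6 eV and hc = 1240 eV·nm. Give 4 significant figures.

40.52 nm

The Balmer series has lower level n_f = 2; the series limit corresponds to n_i → ∞.
ΔE_max = 13.6 × 9 / 2² = 30.60 eV.
λ_min = 1240 / 30.60 = 40.52 nm.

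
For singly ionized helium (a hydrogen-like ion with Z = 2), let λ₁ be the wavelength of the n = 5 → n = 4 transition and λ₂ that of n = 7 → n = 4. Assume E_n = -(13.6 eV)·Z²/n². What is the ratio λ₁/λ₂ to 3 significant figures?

1.87

λ ∝ 1/ΔE ∝ 1/(1/n_f² − 1/n_i²), and the Z² and hc factors cancel in the ratio.
λ₁/λ₂ = (1/4² − 1/7²)/(1/4² − 1/5²) = 0.04209/0.02250 = 1.87.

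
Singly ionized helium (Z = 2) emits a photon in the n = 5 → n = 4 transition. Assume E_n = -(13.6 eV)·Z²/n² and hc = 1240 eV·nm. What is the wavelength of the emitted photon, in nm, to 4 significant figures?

For Z = 2 the level energies scale as Z², so the effective Rydberg energy is 13.6 × 4 = 54.40 eV.
ΔE = 54.40 × (1/4² − 1/5²) = 54.40 × 0.02250 = 1.224 eV.
λ = hc/ΔE = 1240 / 1.224 = 1013 nm.

1013 nm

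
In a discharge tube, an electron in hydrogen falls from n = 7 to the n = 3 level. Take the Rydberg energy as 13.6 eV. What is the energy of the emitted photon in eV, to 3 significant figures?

E_7 = −13.60/49 = −0.2776 eV and E_3 = −13.60/9 = −1.511 eV.
The photon energy is |E_7 − E_3| = 1.23 eV.

1.23 eV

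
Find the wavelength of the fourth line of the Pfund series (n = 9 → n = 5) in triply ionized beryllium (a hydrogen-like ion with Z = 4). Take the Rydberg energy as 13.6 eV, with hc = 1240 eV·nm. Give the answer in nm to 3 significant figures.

206 nm

The Pfund series terminates on n_f = 5; the fourth line has n_i = 5+4 = 9.
ΔE = 217.6 × (1/5² − 1/9²) = 6.018 eV.
λ = 1240 / 6.018 = 206 nm.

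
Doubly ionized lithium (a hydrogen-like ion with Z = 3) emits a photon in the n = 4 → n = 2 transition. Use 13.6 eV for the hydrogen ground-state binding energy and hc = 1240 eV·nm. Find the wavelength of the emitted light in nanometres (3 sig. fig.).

54.0 nm

For Z = 3 the level energies scale as Z², so the effective Rydberg energy is 13.6 × 9 = 122.4 eV.
ΔE = 122.4 × (1/2² − 1/4²) = 122.4 × 0.1875 = 22.95 eV.
λ = hc/ΔE = 1240 / 22.95 = 54.0 nm.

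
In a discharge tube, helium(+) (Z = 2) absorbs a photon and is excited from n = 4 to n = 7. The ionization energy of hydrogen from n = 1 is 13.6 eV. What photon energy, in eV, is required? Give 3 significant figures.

The Bohr energies scale as Z², so for Z = 2: E_n = −54.40/n² eV.
E_7 = −54.40/49 = −1.110 eV and E_4 = −54.40/16 = −3.400 eV.
The photon energy is |E_7 − E_4| = 2.29 eV.

2.29 eV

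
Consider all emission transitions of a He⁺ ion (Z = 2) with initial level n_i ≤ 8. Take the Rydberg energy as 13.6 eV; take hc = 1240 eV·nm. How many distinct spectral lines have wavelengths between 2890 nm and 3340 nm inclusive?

1

Enumerate all n_i → n_f pairs with 1 ≤ n_f < n_i ≤ 8 and compute λ = 1240 / [13.6·4·(1/n_f² − 1/n_i²)].
Lines falling in [2890, 3340] nm: 7→6 (3093 nm).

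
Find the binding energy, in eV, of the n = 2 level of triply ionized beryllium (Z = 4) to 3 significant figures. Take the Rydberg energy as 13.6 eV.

E_n = −13.6 Z²/n² = −217.6/n² eV for Z = 4.
E_2 = −217.6/4 = −54.4 eV, so ionization (to E = 0) requires 54.4 eV.

54.4 eV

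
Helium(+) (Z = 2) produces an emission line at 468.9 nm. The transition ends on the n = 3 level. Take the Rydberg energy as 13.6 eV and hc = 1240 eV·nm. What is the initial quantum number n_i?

n_i = 4

The photon energy is ΔE = hc/λ = 1240 / 468.9 = 2.644 eV.
With Z = 2, ΔE = 54.40 × (1/n_f² − 1/n_i²), so 1/n_f² − 1/n_i² = 0.04861.
With n_f = 3: 1/n_i² = 1/9 − 0.04861 = 0.06250, so n_i ≈ 4.00.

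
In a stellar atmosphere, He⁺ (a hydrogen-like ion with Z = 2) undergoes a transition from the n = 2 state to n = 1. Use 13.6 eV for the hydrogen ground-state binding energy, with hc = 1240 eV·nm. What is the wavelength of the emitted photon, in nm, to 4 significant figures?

For Z = 2 the level energies scale as Z², so the effective Rydberg energy is 13.6 × 4 = 54.40 eV.
ΔE = 54.40 × (1/1² − 1/2²) = 54.40 × 0.7500 = 40.80 eV.
λ = hc/ΔE = 1240 / 40.80 = 30.39 nm.

30.39 nm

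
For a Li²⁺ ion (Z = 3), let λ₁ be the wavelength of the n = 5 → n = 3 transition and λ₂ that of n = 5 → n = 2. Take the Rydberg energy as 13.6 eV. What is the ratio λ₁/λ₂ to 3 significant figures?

λ ∝ 1/ΔE ∝ 1/(1/n_f² − 1/n_i²), and the Z² and hc factors cancel in the ratio.
λ₁/λ₂ = (1/2² − 1/5²)/(1/3² − 1/5²) = 0.2100/0.07111 = 2.95.

2.95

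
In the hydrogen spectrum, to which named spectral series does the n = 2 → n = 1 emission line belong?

The series is set by the lower level: n_f = 1 is the Lyman series.

Lyman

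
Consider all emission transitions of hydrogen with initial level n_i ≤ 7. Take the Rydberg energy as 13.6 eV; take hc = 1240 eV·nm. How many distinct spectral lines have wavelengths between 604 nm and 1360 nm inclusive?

4

Enumerate all n_i → n_f pairs with 1 ≤ n_f < n_i ≤ 7 and compute λ = 1240 / [13.6·1·(1/n_f² − 1/n_i²)].
Lines falling in [604, 1360] nm: 3→2 (656.5 nm), 7→3 (1005 nm), 6→3 (1094 nm), 5→3 (1282 nm).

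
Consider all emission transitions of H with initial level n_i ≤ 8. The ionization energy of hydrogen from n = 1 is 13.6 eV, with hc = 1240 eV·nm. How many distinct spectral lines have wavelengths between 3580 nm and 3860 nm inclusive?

1

Enumerate all n_i → n_f pairs with 1 ≤ n_f < n_i ≤ 8 and compute λ = 1240 / [13.6·1·(1/n_f² − 1/n_i²)].
Lines falling in [3580, 3860] nm: 8→5 (3741 nm).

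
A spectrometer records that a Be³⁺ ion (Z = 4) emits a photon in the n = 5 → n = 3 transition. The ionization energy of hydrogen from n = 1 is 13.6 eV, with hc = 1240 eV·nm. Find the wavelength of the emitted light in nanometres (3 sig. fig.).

80.1 nm

For Z = 4 the level energies scale as Z², so the effective Rydberg energy is 13.6 × 16 = 217.6 eV.
ΔE = 217.6 × (1/3² − 1/5²) = 217.6 × 0.07111 = 15.47 eV.
λ = hc/ΔE = 1240 / 15.47 = 80.1 nm.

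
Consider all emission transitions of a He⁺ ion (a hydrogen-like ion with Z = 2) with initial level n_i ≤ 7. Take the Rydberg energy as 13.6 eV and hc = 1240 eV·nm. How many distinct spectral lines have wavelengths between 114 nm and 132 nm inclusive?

1

Enumerate all n_i → n_f pairs with 1 ≤ n_f < n_i ≤ 7 and compute λ = 1240 / [13.6·4·(1/n_f² − 1/n_i²)].
Lines falling in [114, 132] nm: 4→2 (121.6 nm).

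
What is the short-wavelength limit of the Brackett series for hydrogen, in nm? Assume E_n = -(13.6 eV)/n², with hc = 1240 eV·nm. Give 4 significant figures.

1459 nm

The Brackett series has lower level n_f = 4; the series limit corresponds to n_i → ∞.
ΔE_max = 13.6 × 1 / 4² = 0.8500 eV.
λ_min = 1240 / 0.8500 = 1459 nm.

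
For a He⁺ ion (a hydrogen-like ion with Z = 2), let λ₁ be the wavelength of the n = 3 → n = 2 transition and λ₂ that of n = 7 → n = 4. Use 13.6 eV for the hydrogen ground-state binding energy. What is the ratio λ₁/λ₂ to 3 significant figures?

λ ∝ 1/ΔE ∝ 1/(1/n_f² − 1/n_i²), and the Z² and hc factors cancel in the ratio.
λ₁/λ₂ = (1/4² − 1/7²)/(1/2² − 1/3²) = 0.04209/0.1389 = 0.303.

0.303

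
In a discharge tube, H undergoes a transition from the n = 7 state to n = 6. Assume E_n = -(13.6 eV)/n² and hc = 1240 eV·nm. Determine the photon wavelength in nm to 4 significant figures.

ΔE = 13.60 × (1/6² − 1/7²) = 13.60 × 0.007370 = 0.1002 eV.
λ = hc/ΔE = 1240 / 0.1002 = 12370 nm.

12370 nm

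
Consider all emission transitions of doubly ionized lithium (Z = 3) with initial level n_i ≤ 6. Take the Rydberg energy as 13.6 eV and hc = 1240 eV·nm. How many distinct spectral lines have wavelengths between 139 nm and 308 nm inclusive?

3

Enumerate all n_i → n_f pairs with 1 ≤ n_f < n_i ≤ 6 and compute λ = 1240 / [13.6·9·(1/n_f² − 1/n_i²)].
Lines falling in [139, 308] nm: 5→3 (142.5 nm), 4→3 (208.4 nm), 6→4 (291.8 nm).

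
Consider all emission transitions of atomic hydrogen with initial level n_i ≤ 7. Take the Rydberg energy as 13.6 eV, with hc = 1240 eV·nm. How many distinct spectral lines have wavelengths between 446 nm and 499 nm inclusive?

Enumerate all n_i → n_f pairs with 1 ≤ n_f < n_i ≤ 7 and compute λ = 1240 / [13.6·1·(1/n_f² − 1/n_i²)].
Lines falling in [446, 499] nm: 4→2 (486.3 nm).

1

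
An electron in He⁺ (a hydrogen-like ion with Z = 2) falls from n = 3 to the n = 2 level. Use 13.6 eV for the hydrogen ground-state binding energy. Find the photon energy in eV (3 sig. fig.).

7.56 eV

The Bohr energies scale as Z², so for Z = 2: E_n = −54.40/n² eV.
E_3 = −54.40/9 = −6.044 eV and E_2 = −54.40/4 = −13.60 eV.
The photon energy is |E_3 − E_2| = 7.56 eV.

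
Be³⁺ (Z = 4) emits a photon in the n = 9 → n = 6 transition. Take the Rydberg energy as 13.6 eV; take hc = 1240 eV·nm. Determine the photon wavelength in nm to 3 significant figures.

369 nm

For Z = 4 the level energies scale as Z², so the effective Rydberg energy is 13.6 × 16 = 217.6 eV.
ΔE = 217.6 × (1/6² − 1/9²) = 217.6 × 0.01543 = 3.358 eV.
λ = hc/ΔE = 1240 / 3.358 = 369 nm.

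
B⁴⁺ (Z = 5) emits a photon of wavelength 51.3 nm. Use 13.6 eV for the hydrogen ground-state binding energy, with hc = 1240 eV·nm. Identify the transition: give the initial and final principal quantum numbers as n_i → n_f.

n_i = 5, n_f = 3

The photon energy is ΔE = hc/λ = 1240 / 51.3 = 24.17 eV.
With Z = 5, ΔE = 340.0 × (1/n_f² − 1/n_i²), so 1/n_f² − 1/n_i² = 0.07109.
Trying n_f = 3 gives 1/n_i² = 0.04002, i.e. n_i ≈ 5; this pair matches.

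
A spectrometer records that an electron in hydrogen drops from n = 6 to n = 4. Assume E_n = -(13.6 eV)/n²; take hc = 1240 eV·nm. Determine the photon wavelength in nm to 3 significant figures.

2630 nm

ΔE = 13.60 × (1/4² − 1/6²) = 13.60 × 0.03472 = 0.4722 eV.
λ = hc/ΔE = 1240 / 0.4722 = 2630 nm.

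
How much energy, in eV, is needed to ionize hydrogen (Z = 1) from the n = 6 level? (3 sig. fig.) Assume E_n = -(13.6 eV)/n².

0.378 eV

E_6 = −13.60/36 = −0.378 eV, so ionization (to E = 0) requires 0.378 eV.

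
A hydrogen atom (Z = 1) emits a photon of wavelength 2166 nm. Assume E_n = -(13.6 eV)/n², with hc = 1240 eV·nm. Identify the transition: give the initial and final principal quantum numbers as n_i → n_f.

n_i = 7, n_f = 4

The photon energy is ΔE = hc/λ = 1240 / 2166 = 0.5725 eV.
With Z = 1, ΔE = 13.60 × (1/n_f² − 1/n_i²), so 1/n_f² − 1/n_i² = 0.04209.
Trying n_f = 4 gives 1/n_i² = 0.02041, i.e. n_i ≈ 7; this pair matches.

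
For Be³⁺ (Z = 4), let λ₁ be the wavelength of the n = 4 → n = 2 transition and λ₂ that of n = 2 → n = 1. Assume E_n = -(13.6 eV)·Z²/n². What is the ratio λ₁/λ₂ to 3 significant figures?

4.00

λ ∝ 1/ΔE ∝ 1/(1/n_f² − 1/n_i²), and the Z² and hc factors cancel in the ratio.
λ₁/λ₂ = (1/1² − 1/2²)/(1/2² − 1/4²) = 0.7500/0.1875 = 4.00.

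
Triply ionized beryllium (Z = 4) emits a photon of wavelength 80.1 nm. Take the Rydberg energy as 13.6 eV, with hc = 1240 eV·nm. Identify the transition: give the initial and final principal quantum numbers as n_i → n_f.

The photon energy is ΔE = hc/λ = 1240 / 80.1 = 15.48 eV.
With Z = 4, ΔE = 217.6 × (1/n_f² − 1/n_i²), so 1/n_f² − 1/n_i² = 0.07114.
Trying n_f = 3 gives 1/n_i² = 0.03997, i.e. n_i ≈ 5; this pair matches.

n_i = 5, n_f = 3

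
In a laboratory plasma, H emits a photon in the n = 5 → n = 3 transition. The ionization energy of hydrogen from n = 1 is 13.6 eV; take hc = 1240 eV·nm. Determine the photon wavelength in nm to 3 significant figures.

ΔE = 13.60 × (1/3² − 1/5²) = 13.60 × 0.07111 = 0.9671 eV.
λ = hc/ΔE = 1240 / 0.9671 = 1280 nm.
This line belongs to the Paschen series.

1280 nm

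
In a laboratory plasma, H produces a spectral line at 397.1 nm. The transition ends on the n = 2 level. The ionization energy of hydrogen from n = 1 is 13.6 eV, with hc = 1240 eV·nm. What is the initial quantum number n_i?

The photon energy is ΔE = hc/λ = 1240 / 397.1 = 3.123 eV.
With Z = 1, ΔE = 13.60 × (1/n_f² − 1/n_i²), so 1/n_f² − 1/n_i² = 0.2296.
With n_f = 2: 1/n_i² = 1/4 − 0.2296 = 0.02039, so n_i ≈ 7.00.

n_i = 7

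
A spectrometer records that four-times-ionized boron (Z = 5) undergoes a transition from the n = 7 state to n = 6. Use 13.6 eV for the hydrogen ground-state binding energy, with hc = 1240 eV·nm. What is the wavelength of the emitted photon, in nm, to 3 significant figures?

495 nm

For Z = 5 the level energies scale as Z², so the effective Rydberg energy is 13.6 × 25 = 340.0 eV.
ΔE = 340.0 × (1/6² − 1/7²) = 340.0 × 0.007370 = 2.506 eV.
λ = hc/ΔE = 1240 / 2.506 = 495 nm.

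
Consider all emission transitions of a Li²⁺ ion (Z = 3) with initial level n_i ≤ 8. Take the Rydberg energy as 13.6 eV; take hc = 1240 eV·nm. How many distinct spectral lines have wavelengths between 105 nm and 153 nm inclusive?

4

Enumerate all n_i → n_f pairs with 1 ≤ n_f < n_i ≤ 8 and compute λ = 1240 / [13.6·9·(1/n_f² − 1/n_i²)].
Lines falling in [105, 153] nm: 8→3 (106.1 nm), 7→3 (111.7 nm), 6→3 (121.6 nm), 5→3 (142.5 nm).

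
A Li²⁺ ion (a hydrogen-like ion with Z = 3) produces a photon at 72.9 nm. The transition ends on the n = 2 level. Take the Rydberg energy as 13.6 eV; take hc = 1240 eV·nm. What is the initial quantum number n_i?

The photon energy is ΔE = hc/λ = 1240 / 72.9 = 17.01 eV.
With Z = 3, ΔE = 122.4 × (1/n_f² − 1/n_i²), so 1/n_f² − 1/n_i² = 0.1390.
With n_f = 2: 1/n_i² = 1/4 − 0.1390 = 0.1110, so n_i ≈ 3.00.

n_i = 3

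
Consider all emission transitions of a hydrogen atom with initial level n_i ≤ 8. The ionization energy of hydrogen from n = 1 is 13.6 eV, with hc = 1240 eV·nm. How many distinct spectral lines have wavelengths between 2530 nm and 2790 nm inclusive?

Enumerate all n_i → n_f pairs with 1 ≤ n_f < n_i ≤ 8 and compute λ = 1240 / [13.6·1·(1/n_f² − 1/n_i²)].
Lines falling in [2530, 2790] nm: 6→4 (2626 nm).

1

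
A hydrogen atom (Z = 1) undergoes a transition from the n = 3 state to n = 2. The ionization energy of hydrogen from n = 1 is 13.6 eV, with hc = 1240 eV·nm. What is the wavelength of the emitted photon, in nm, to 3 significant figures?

656 nm

ΔE = 13.60 × (1/2² − 1/3²) = 13.60 × 0.1389 = 1.889 eV.
λ = hc/ΔE = 1240 / 1.889 = 656 nm.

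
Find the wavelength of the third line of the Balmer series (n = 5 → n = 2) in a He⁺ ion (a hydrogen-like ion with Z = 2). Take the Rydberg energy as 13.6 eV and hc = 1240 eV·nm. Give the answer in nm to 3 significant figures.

109 nm

The Balmer series terminates on n_f = 2; the third line has n_i = 2+3 = 5.
ΔE = 54.40 × (1/2² − 1/5²) = 11.42 eV.
λ = 1240 / 11.42 = 109 nm.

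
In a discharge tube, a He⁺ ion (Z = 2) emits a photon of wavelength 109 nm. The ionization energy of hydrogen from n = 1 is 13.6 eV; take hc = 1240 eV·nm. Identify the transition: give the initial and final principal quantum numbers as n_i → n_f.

n_i = 5, n_f = 2

The photon energy is ΔE = hc/λ = 1240 / 109 = 11.38 eV.
With Z = 2, ΔE = 54.40 × (1/n_f² − 1/n_i²), so 1/n_f² − 1/n_i² = 0.2091.
Trying n_f = 2 gives 1/n_i² = 0.04088, i.e. n_i ≈ 5; this pair matches.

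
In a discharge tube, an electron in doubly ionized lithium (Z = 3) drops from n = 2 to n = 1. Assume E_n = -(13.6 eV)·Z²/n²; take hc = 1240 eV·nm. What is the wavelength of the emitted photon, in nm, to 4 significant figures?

13.51 nm

For Z = 3 the level energies scale as Z², so the effective Rydberg energy is 13.6 × 9 = 122.4 eV.
ΔE = 122.4 × (1/1² − 1/2²) = 122.4 × 0.7500 = 91.80 eV.
λ = hc/ΔE = 1240 / 91.80 = 13.51 nm.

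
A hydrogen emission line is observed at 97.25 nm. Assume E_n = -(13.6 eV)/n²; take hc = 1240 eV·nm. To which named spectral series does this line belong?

Lyman

ΔE = 1240/97.25 = 12.75 eV.
This matches 13.6 × (1/1² − 1/4²), so n_f = 1: the Lyman series.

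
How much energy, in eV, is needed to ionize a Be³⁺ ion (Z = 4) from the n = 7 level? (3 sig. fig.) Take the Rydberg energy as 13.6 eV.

E_n = −13.6 Z²/n² = −217.6/n² eV for Z = 4.
E_7 = −217.6/49 = −4.44 eV, so ionization (to E = 0) requires 4.44 eV.

4.44 eV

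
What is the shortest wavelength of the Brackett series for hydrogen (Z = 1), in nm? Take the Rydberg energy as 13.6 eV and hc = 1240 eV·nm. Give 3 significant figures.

The Brackett series has lower level n_f = 4; the series limit corresponds to n_i → ∞.
ΔE_max = 13.6 × 1 / 4² = 0.8500 eV.
λ_min = 1240 / 0.8500 = 1460 nm.

1460 nm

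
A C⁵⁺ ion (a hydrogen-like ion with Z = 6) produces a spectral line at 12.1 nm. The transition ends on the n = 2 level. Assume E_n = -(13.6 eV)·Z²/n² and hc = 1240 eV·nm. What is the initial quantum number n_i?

n_i = 5

The photon energy is ΔE = hc/λ = 1240 / 12.1 = 102.5 eV.
With Z = 6, ΔE = 489.6 × (1/n_f² − 1/n_i²), so 1/n_f² − 1/n_i² = 0.2093.
With n_f = 2: 1/n_i² = 1/4 − 0.2093 = 0.04069, so n_i ≈ 4.96.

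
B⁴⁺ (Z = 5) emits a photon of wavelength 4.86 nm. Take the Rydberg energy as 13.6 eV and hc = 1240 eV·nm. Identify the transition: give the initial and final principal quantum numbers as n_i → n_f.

The photon energy is ΔE = hc/λ = 1240 / 4.86 = 255.1 eV.
With Z = 5, ΔE = 340.0 × (1/n_f² − 1/n_i²), so 1/n_f² − 1/n_i² = 0.7504.
Trying n_f = 1 gives 1/n_i² = 0.2496, i.e. n_i ≈ 2; this pair matches.

n_i = 2, n_f = 1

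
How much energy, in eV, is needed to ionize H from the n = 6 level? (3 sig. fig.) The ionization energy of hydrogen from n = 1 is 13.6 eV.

0.378 eV

E_6 = −13.60/36 = −0.378 eV, so ionization (to E = 0) requires 0.378 eV.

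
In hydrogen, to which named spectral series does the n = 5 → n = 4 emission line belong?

The series is set by the lower level: n_f = 4 is the Brackett series.

Brackett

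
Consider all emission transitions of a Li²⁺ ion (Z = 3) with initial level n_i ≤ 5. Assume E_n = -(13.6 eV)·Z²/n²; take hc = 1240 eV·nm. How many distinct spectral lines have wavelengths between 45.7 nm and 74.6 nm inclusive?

3

Enumerate all n_i → n_f pairs with 1 ≤ n_f < n_i ≤ 5 and compute λ = 1240 / [13.6·9·(1/n_f² − 1/n_i²)].
Lines falling in [45.7, 74.6] nm: 5→2 (48.24 nm), 4→2 (54.03 nm), 3→2 (72.94 nm).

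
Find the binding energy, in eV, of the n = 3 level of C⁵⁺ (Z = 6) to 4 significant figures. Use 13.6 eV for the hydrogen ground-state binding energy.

54.40 eV

E_n = −13.6 Z²/n² = −489.6/n² eV for Z = 6.
E_3 = −489.6/9 = −54.40 eV, so ionization (to E = 0) requires 54.40 eV.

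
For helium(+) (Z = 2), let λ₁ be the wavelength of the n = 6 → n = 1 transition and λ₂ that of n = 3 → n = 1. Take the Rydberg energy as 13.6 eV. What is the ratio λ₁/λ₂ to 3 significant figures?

λ ∝ 1/ΔE ∝ 1/(1/n_f² − 1/n_i²), and the Z² and hc factors cancel in the ratio.
λ₁/λ₂ = (1/1² − 1/3²)/(1/1² − 1/6²) = 0.8889/0.9722 = 0.914.

0.914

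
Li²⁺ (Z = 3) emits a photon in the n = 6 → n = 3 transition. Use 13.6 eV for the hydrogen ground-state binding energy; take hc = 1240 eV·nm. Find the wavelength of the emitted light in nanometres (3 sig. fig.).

122 nm

For Z = 3 the level energies scale as Z², so the effective Rydberg energy is 13.6 × 9 = 122.4 eV.
ΔE = 122.4 × (1/3² − 1/6²) = 122.4 × 0.08333 = 10.20 eV.
λ = hc/ΔE = 1240 / 10.20 = 122 nm.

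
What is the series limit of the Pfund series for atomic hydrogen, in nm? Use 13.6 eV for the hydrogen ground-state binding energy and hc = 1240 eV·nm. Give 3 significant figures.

2280 nm

The Pfund series has lower level n_f = 5; the series limit corresponds to n_i → ∞.
ΔE_max = 13.6 × 1 / 5² = 0.5440 eV.
λ_min = 1240 / 0.5440 = 2280 nm.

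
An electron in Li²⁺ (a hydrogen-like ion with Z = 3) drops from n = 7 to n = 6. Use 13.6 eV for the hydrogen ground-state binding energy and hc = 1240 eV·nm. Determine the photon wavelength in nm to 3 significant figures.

1370 nm

For Z = 3 the level energies scale as Z², so the effective Rydberg energy is 13.6 × 9 = 122.4 eV.
ΔE = 122.4 × (1/6² − 1/7²) = 122.4 × 0.007370 = 0.9020 eV.
λ = hc/ΔE = 1240 / 0.9020 = 1370 nm.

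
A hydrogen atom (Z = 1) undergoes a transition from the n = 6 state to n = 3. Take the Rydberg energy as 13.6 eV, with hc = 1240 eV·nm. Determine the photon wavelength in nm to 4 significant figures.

ΔE = 13.60 × (1/3² − 1/6²) = 13.60 × 0.08333 = 1.133 eV.
λ = hc/ΔE = 1240 / 1.133 = 1094 nm.

1094 nm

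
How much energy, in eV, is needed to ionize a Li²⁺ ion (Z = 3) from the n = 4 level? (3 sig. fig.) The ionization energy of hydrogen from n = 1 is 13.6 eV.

E_n = −13.6 Z²/n² = −122.4/n² eV for Z = 3.
E_4 = −122.4/16 = −7.65 eV, so ionization (to E = 0) requires 7.65 eV.

7.65 eV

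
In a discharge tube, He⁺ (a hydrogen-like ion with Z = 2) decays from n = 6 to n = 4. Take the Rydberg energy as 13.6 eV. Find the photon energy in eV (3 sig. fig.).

The Bohr energies scale as Z², so for Z = 2: E_n = −54.40/n² eV.
E_6 = −54.40/36 = −1.511 eV and E_4 = −54.40/16 = −3.400 eV.
The photon energy is |E_6 − E_4| = 1.89 eV.

1.89 eV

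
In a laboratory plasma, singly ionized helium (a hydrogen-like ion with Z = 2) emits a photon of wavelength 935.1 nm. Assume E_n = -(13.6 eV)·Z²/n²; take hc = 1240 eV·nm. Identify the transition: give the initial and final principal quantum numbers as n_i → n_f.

The photon energy is ΔE = hc/λ = 1240 / 935.1 = 1.326 eV.
With Z = 2, ΔE = 54.40 × (1/n_f² − 1/n_i²), so 1/n_f² − 1/n_i² = 0.02438.
Trying n_f = 5 gives 1/n_i² = 0.01562, i.e. n_i ≈ 8; this pair matches.

n_i = 8, n_f = 5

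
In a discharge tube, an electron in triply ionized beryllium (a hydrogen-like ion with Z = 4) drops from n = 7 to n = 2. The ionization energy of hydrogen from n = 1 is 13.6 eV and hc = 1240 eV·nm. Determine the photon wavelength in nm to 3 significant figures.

24.8 nm

For Z = 4 the level energies scale as Z², so the effective Rydberg energy is 13.6 × 16 = 217.6 eV.
ΔE = 217.6 × (1/2² − 1/7²) = 217.6 × 0.2296 = 49.96 eV.
λ = hc/ΔE = 1240 / 49.96 = 24.8 nm.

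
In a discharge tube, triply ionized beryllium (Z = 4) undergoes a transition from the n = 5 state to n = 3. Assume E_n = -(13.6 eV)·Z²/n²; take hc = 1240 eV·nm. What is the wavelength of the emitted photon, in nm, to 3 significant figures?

For Z = 4 the level energies scale as Z², so the effective Rydberg energy is 13.6 × 16 = 217.6 eV.
ΔE = 217.6 × (1/3² − 1/5²) = 217.6 × 0.07111 = 15.47 eV.
λ = hc/ΔE = 1240 / 15.47 = 80.1 nm.

80.1 nm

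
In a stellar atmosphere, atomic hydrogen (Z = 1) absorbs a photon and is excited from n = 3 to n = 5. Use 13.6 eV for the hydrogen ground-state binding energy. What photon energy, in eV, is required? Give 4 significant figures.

0.9671 eV

E_5 = −13.60/25 = −0.5440 eV and E_3 = −13.60/9 = −1.511 eV.
The photon energy is |E_5 − E_3| = 0.9671 eV.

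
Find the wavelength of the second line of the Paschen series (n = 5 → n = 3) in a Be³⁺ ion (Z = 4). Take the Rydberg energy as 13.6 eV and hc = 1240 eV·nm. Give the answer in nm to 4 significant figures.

The Paschen series terminates on n_f = 3; the second line has n_i = 3+2 = 5.
ΔE = 217.6 × (1/3² − 1/5²) = 15.47 eV.
λ = 1240 / 15.47 = 80.14 nm.

80.14 nm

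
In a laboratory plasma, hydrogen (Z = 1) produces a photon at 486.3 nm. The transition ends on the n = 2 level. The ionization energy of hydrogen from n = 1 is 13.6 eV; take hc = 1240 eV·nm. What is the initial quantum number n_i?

n_i = 4

The photon energy is ΔE = hc/λ = 1240 / 486.3 = 2.550 eV.
With Z = 1, ΔE = 13.60 × (1/n_f² − 1/n_i²), so 1/n_f² − 1/n_i² = 0.1875.
With n_f = 2: 1/n_i² = 1/4 − 0.1875 = 0.06251, so n_i ≈ 4.00.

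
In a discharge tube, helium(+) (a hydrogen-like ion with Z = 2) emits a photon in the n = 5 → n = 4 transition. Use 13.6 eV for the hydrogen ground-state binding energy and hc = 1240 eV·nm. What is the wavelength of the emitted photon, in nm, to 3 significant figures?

For Z = 2 the level energies scale as Z², so the effective Rydberg energy is 13.6 × 4 = 54.40 eV.
ΔE = 54.40 × (1/4² − 1/5²) = 54.40 × 0.02250 = 1.224 eV.
λ = hc/ΔE = 1240 / 1.224 = 1010 nm.

1010 nm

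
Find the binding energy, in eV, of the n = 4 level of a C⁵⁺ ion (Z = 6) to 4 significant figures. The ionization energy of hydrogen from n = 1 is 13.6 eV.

E_n = −13.6 Z²/n² = −489.6/n² eV for Z = 6.
E_4 = −489.6/16 = −30.60 eV, so ionization (to E = 0) requires 30.60 eV.

30.60 eV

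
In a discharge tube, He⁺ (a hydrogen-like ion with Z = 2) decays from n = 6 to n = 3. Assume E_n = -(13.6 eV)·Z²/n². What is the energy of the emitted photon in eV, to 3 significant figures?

The Bohr energies scale as Z², so for Z = 2: E_n = −54.40/n² eV.
E_6 = −54.40/36 = −1.511 eV and E_3 = −54.40/9 = −6.044 eV.
The photon energy is |E_6 − E_3| = 4.53 eV.

4.53 eV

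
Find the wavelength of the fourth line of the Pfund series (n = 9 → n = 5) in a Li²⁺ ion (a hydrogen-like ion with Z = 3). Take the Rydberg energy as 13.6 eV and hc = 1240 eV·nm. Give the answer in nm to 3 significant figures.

366 nm

The Pfund series terminates on n_f = 5; the fourth line has n_i = 5+4 = 9.
ΔE = 122.4 × (1/5² − 1/9²) = 3.385 eV.
λ = 1240 / 3.385 = 366 nm.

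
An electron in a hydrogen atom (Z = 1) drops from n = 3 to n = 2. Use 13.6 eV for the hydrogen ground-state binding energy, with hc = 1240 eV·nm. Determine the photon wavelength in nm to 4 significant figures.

ΔE = 13.60 × (1/2² − 1/3²) = 13.60 × 0.1389 = 1.889 eV.
λ = hc/ΔE = 1240 / 1.889 = 656.5 nm.

656.5 nm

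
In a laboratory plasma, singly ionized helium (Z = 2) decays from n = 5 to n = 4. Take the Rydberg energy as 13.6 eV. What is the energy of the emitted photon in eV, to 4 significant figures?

The Bohr energies scale as Z², so for Z = 2: E_n = −54.40/n² eV.
E_5 = −54.40/25 = −2.176 eV and E_4 = −54.40/16 = −3.400 eV.
The photon energy is |E_5 − E_4| = 1.224 eV.

1.224 eV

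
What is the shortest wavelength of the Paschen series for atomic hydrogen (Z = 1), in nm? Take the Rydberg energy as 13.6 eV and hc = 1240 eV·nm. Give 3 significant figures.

821 nm

The Paschen series has lower level n_f = 3; the series limit corresponds to n_i → ∞.
ΔE_max = 13.6 × 1 / 3² = 1.511 eV.
λ_min = 1240 / 1.511 = 821 nm.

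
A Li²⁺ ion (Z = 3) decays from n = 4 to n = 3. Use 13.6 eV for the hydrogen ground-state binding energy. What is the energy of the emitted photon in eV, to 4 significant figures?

5.950 eV

The Bohr energies scale as Z², so for Z = 3: E_n = −122.4/n² eV.
E_4 = −122.4/16 = −7.650 eV and E_3 = −122.4/9 = −13.60 eV.
The photon energy is |E_4 − E_3| = 5.950 eV.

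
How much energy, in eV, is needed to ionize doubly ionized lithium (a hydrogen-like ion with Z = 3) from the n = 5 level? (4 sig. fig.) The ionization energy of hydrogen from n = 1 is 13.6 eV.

4.896 eV

E_n = −13.6 Z²/n² = −122.4/n² eV for Z = 3.
E_5 = −122.4/25 = −4.896 eV, so ionization (to E = 0) requires 4.896 eV.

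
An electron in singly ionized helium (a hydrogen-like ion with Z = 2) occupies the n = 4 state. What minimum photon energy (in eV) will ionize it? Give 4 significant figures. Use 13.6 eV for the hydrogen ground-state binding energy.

3.400 eV

E_n = −13.6 Z²/n² = −54.40/n² eV for Z = 2.
E_4 = −54.40/16 = −3.400 eV, so ionization (to E = 0) requires 3.400 eV.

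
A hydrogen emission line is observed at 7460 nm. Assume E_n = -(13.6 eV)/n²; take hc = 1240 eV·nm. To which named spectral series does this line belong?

Pfund

ΔE = 1240/7460 = 0.1662 eV.
This matches 13.6 × (1/5² − 1/6²), so n_f = 5: the Pfund series.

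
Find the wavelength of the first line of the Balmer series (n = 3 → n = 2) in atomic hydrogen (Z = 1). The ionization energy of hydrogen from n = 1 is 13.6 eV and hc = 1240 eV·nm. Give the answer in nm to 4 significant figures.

656.5 nm

The Balmer series terminates on n_f = 2; the first line has n_i = 2+1 = 3.
ΔE = 13.60 × (1/2² − 1/3²) = 1.889 eV.
λ = 1240 / 1.889 = 656.5 nm.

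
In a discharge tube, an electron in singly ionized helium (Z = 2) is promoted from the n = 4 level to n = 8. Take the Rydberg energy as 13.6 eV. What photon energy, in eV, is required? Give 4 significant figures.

The Bohr energies scale as Z², so for Z = 2: E_n = −54.40/n² eV.
E_8 = −54.40/64 = −0.8500 eV and E_4 = −54.40/16 = −3.400 eV.
The photon energy is |E_8 − E_4| = 2.550 eV.

2.550 eV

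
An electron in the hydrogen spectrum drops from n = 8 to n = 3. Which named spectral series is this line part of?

The series is set by the lower level: n_f = 3 is the Paschen series.

Paschen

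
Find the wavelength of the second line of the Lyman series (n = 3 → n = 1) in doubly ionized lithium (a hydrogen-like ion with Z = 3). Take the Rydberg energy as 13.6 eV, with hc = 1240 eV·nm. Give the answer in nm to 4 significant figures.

The Lyman series terminates on n_f = 1; the second line has n_i = 1+2 = 3.
ΔE = 122.4 × (1/1² − 1/3²) = 108.8 eV.
λ = 1240 / 108.8 = 11.40 nm.

11.40 nm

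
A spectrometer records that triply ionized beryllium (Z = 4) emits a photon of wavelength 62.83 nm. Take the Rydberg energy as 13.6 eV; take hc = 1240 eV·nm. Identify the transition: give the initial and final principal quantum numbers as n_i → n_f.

The photon energy is ΔE = hc/λ = 1240 / 62.83 = 19.74 eV.
With Z = 4, ΔE = 217.6 × (1/n_f² − 1/n_i²), so 1/n_f² − 1/n_i² = 0.09070.
Trying n_f = 3 gives 1/n_i² = 0.02041, i.e. n_i ≈ 7; this pair matches.

n_i = 7, n_f = 3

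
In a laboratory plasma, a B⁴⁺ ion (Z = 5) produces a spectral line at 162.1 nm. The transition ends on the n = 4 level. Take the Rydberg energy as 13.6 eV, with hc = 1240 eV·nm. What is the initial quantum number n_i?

The photon energy is ΔE = hc/λ = 1240 / 162.1 = 7.650 eV.
With Z = 5, ΔE = 340.0 × (1/n_f² − 1/n_i²), so 1/n_f² − 1/n_i² = 0.02250.
With n_f = 4: 1/n_i² = 1/16 − 0.02250 = 0.04000, so n_i ≈ 5.00.

n_i = 5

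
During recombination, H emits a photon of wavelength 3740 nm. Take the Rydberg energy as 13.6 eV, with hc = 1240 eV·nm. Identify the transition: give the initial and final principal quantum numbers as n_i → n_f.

The photon energy is ΔE = hc/λ = 1240 / 3740 = 0.3316 eV.
With Z = 1, ΔE = 13.60 × (1/n_f² − 1/n_i²), so 1/n_f² − 1/n_i² = 0.02438.
Trying n_f = 5 gives 1/n_i² = 0.01562, i.e. n_i ≈ 8; this pair matches.

n_i = 8, n_f = 5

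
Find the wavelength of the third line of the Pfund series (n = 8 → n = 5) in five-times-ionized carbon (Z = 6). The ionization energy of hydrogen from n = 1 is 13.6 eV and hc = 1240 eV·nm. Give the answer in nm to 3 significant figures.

The Pfund series terminates on n_f = 5; the third line has n_i = 5+3 = 8.
ΔE = 489.6 × (1/5² − 1/8²) = 11.93 eV.
λ = 1240 / 11.93 = 104 nm.

104 nm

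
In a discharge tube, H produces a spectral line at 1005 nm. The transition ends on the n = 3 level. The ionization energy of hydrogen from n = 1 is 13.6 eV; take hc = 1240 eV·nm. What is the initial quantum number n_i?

The photon energy is ΔE = hc/λ = 1240 / 1005 = 1.234 eV.
With Z = 1, ΔE = 13.60 × (1/n_f² − 1/n_i²), so 1/n_f² − 1/n_i² = 0.09072.
With n_f = 3: 1/n_i² = 1/9 − 0.09072 = 0.02039, so n_i ≈ 7.00.

n_i = 7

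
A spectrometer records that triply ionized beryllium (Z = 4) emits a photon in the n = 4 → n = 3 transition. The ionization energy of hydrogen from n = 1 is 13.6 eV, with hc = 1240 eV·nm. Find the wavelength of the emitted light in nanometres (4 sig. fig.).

For Z = 4 the level energies scale as Z², so the effective Rydberg energy is 13.6 × 16 = 217.6 eV.
ΔE = 217.6 × (1/3² − 1/4²) = 217.6 × 0.04861 = 10.58 eV.
λ = hc/ΔE = 1240 / 10.58 = 117.2 nm.

117.2 nm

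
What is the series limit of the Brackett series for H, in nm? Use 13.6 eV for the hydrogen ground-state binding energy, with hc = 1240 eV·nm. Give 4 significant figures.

1459 nm

The Brackett series has lower level n_f = 4; the series limit corresponds to n_i → ∞.
ΔE_max = 13.6 × 1 / 4² = 0.8500 eV.
λ_min = 1240 / 0.8500 = 1459 nm.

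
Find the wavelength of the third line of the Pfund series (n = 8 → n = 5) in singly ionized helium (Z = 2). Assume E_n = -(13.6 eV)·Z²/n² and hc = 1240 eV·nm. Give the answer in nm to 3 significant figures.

935 nm

The Pfund series terminates on n_f = 5; the third line has n_i = 5+3 = 8.
ΔE = 54.40 × (1/5² − 1/8²) = 1.326 eV.
λ = 1240 / 1.326 = 935 nm.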